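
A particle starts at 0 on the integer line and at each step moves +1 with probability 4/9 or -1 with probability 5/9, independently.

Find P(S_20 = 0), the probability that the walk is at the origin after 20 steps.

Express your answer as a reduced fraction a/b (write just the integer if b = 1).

To be at 0 after 20 steps: need exactly 10 steps of +1 and 10 of -1.
Number of such sequences: C(20,10) = 184756
Each has probability (4/9)^10 · (5/9)^10 = 10240000000000/12157665459056928801
P = 184756 · 10240000000000/12157665459056928801 = 1891901440000000000/12157665459056928801

Answer: 1891901440000000000/12157665459056928801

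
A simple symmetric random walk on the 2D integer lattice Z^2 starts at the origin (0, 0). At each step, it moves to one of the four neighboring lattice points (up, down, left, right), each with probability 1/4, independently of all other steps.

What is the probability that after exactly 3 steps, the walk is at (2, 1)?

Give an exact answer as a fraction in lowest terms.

Let h be the number of horizontal steps (so 3-h are vertical). To end at (2,1) need (h+2)/2 right-steps and ((3-h)+1)/2 up-steps.
Sum over h with 2 ≤ h ≤ 2, h ≡ 0 (mod 2), 3-h ≡ 1 (mod 2):
h=2: C(3,2)·C(2,2)·C(1,1) = 3·1·1 = 3
Total favorable: 3
Total paths: 4^3 = 64
P = 3/64 = 3/64

Answer: 3/64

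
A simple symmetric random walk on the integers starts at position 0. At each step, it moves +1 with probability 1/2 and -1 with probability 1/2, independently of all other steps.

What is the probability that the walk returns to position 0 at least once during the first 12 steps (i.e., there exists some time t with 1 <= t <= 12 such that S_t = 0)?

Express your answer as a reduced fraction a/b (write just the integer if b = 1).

Answer: 793/1024

Derivation:
Count via complement. Let g(t,s) = #length-t paths at position s with S_1..S_t all ≠ 0.
g(t,s) = g(t-1,s-1) + g(t-1,s+1) for s ≠ 0; g(t,0) = 0.
t=0: g(0,0)=1
t=1: g(1,-1)=1 g(1,1)=1
t=2: g(2,-2)=1 g(2,2)=1
t=3: g(3,-3)=1 g(3,-1)=1 g(3,1)=1 g(3,3)=1
t=4: g(4,-4)=1 g(4,-2)=2 g(4,2)=2 g(4,4)=1
t=5: g(5,-5)=1 g(5,-3)=3 g(5,-1)=2 g(5,1)=2 g(5,3)=3 g(5,5)=1
t=6: g(6,-6)=1 g(6,-4)=4 g(6,-2)=5 g(6,2)=5 g(6,4)=4 g(6,6)=1
t=7: g(7,-7)=1 g(7,-5)=5 g(7,-3)=9 g(7,-1)=5 g(7,1)=5 g(7,3)=9 g(7,5)=5 g(7,7)=1
t=8: g(8,-8)=1 g(8,-6)=6 g(8,-4)=14 g(8,-2)=14 g(8,2)=14 g(8,4)=14 g(8,6)=6 g(8,8)=1
t=9: g(9,-9)=1 g(9,-7)=7 g(9,-5)=20 g(9,-3)=28 g(9,-1)=14 g(9,1)=14 g(9,3)=28 g(9,5)=20 g(9,7)=7 g(9,9)=1
t=10: g(10,-10)=1 g(10,-8)=8 g(10,-6)=27 g(10,-4)=48 g(10,-2)=42 g(10,2)=42 g(10,4)=48 g(10,6)=27 g(10,8)=8 g(10,10)=1
t=11: g(11,-11)=1 g(11,-9)=9 g(11,-7)=35 g(11,-5)=75 g(11,-3)=90 g(11,-1)=42 g(11,1)=42 g(11,3)=90 g(11,5)=75 g(11,7)=35 g(11,9)=9 g(11,11)=1
t=12: g(12,-12)=1 g(12,-10)=10 g(12,-8)=44 g(12,-6)=110 g(12,-4)=165 g(12,-2)=132 g(12,2)=132 g(12,4)=165 g(12,6)=110 g(12,8)=44 g(12,10)=10 g(12,12)=1
Paths never hitting 0: Σ_s g(12,s) = 924
Paths hitting 0: 2^12 - 924 = 3172
P = 3172/4096 = 793/1024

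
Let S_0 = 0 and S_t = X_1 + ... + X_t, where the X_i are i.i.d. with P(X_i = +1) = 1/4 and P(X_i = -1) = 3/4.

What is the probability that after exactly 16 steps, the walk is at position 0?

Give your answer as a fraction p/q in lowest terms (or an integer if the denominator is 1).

Answer: 42220035/2147483648

Derivation:
To be at 0 after 16 steps: need exactly 8 steps of +1 and 8 of -1.
Number of such sequences: C(16,8) = 12870
Each has probability (1/4)^8 · (3/4)^8 = 6561/4294967296
P = 12870 · 6561/4294967296 = 42220035/2147483648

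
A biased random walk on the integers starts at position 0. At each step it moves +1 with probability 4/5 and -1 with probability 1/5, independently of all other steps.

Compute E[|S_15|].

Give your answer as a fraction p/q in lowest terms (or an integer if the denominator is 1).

Answer: 11001130947/1220703125

Derivation:
S_15 takes values m ≡ 1 (mod 2) with |m| ≤ 15; P(S_15=m) = C(15,(15+m)/2) · (4/5)^((15+m)/2) · (1/5)^((15-m)/2).
Distribution: P(S=-15)=1/30517578125, P(S=-13)=12/6103515625, P(S=-11)=336/6103515625, P(S=-9)=5824/6103515625, P(S=-7)=69888/6103515625, P(S=-5)=3075072/30517578125, P(S=-3)=4100096/6103515625, P(S=-1)=21086208/6103515625, P(S=1)=84344832/6103515625, P(S=3)=262406144/6103515625, P(S=5)=3148873728/30517578125, P(S=7)=1145044992/6103515625, P(S=9)=1526726656/6103515625, P(S=11)=1409286144/6103515625, P(S=13)=805306368/6103515625, P(S=15)=1073741824/30517578125
E[|S_15|] = Σ_m |m|·P(S_15=m) = 11001130947/1220703125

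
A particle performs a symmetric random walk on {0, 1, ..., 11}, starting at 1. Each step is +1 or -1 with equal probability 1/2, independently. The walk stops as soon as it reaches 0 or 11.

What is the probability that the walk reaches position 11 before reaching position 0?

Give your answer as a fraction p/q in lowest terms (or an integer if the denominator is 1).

Answer: 1/11

Derivation:
Symmetric walk (p = 1/2): the harmonic-function argument gives P(hit 11 before 0 | start at 1) = a/N.
P = 1/11 = 1/11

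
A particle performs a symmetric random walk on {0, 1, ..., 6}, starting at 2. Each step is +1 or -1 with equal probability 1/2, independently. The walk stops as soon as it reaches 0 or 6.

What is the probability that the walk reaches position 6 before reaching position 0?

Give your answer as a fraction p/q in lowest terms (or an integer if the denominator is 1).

Answer: 1/3

Derivation:
Symmetric walk (p = 1/2): the harmonic-function argument gives P(hit 6 before 0 | start at 2) = a/N.
P = 2/6 = 1/3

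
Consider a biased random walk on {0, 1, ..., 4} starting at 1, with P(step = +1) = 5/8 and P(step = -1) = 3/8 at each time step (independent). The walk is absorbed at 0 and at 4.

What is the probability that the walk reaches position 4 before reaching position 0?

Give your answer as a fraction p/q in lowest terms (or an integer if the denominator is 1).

Answer: 125/272

Derivation:
Biased walk: p = 5/8, q = 3/8, r = q/p = 3/5
Gambler's ruin: P(hit 4 before 0 | start at 1) = (1 - r^a)/(1 - r^N)
r^1 = 3/5; r^4 = 81/625
P = (1 - 3/5) / (1 - 81/625) = 2/5 / 544/625 = 125/272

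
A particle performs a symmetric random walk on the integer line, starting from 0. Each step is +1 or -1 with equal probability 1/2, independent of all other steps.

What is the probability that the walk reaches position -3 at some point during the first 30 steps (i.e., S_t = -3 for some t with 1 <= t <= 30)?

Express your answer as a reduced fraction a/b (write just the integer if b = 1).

Count via complement. Let g(t,s) = #length-t paths at position s with S_1..S_t all ≠ -3.
g(t,s) = g(t-1,s-1) + g(t-1,s+1) for s ≠ -3; g(t,-3) = 0.
t=0: g(0,0)=1
t=1: g(1,-1)=1 g(1,1)=1
t=2: g(2,-2)=1 g(2,0)=2 g(2,2)=1
t=3: g(3,-1)=3 g(3,1)=3 g(3,3)=1
t=4: g(4,-2)=3 g(4,0)=6 g(4,2)=4 g(4,4)=1
t=5: g(5,-1)=9 g(5,1)=10 g(5,3)=5 g(5,5)=1
t=6: g(6,-2)=9 g(6,0)=19 g(6,2)=15 g(6,4)=6 g(6,6)=1
t=7: g(7,-1)=28 g(7,1)=34 g(7,3)=21 g(7,5)=7 g(7,7)=1
t=8: g(8,-2)=28 g(8,0)=62 g(8,2)=55 g(8,4)=28 g(8,6)=8 g(8,8)=1
t=9: g(9,-1)=90 g(9,1)=117 g(9,3)=83 g(9,5)=36 g(9,7)=9 g(9,9)=1
t=10: g(10,-2)=90 g(10,0)=207 g(10,2)=200 g(10,4)=119 g(10,6)=45 g(10,8)=10 g(10,10)=1
t=11: g(11,-1)=297 g(11,1)=407 g(11,3)=319 g(11,5)=164 g(11,7)=55 g(11,9)=11 g(11,11)=1
t=12: g(12,-2)=297 g(12,0)=704 g(12,2)=726 g(12,4)=483 g(12,6)=219 g(12,8)=66 g(12,10)=12 g(12,12)=1
t=13: g(13,-1)=1001 g(13,1)=1430 g(13,3)=1209 g(13,5)=702 g(13,7)=285 g(13,9)=78 g(13,11)=13 g(13,13)=1
t=14: g(14,-2)=1001 g(14,0)=2431 g(14,2)=2639 g(14,4)=1911 g(14,6)=987 g(14,8)=363 g(14,10)=91 g(14,12)=14 g(14,14)=1
t=15: g(15,-1)=3432 g(15,1)=5070 g(15,3)=4550 g(15,5)=2898 g(15,7)=1350 g(15,9)=454 g(15,11)=105 g(15,13)=15 g(15,15)=1
t=16: g(16,-2)=3432 g(16,0)=8502 g(16,2)=9620 g(16,4)=7448 g(16,6)=4248 g(16,8)=1804 g(16,10)=559 g(16,12)=120 g(16,14)=16 g(16,16)=1
t=17: g(17,-1)=11934 g(17,1)=18122 g(17,3)=17068 g(17,5)=11696 g(17,7)=6052 g(17,9)=2363 g(17,11)=679 g(17,13)=136 g(17,15)=17 g(17,17)=1
t=18: g(18,-2)=11934 g(18,0)=30056 g(18,2)=35190 g(18,4)=28764 g(18,6)=17748 g(18,8)=8415 g(18,10)=3042 g(18,12)=815 g(18,14)=153 g(18,16)=18 g(18,18)=1
t=19: g(19,-1)=41990 g(19,1)=65246 g(19,3)=63954 g(19,5)=46512 g(19,7)=26163 g(19,9)=11457 g(19,11)=3857 g(19,13)=968 g(19,15)=171 g(19,17)=19 g(19,19)=1
t=20: g(20,-2)=41990 g(20,0)=107236 g(20,2)=129200 g(20,4)=110466 g(20,6)=72675 g(20,8)=37620 g(20,10)=15314 g(20,12)=4825 g(20,14)=1139 g(20,16)=190 g(20,18)=20 g(20,20)=1
t=21: g(21,-1)=149226 g(21,1)=236436 g(21,3)=239666 g(21,5)=183141 g(21,7)=110295 g(21,9)=52934 g(21,11)=20139 g(21,13)=5964 g(21,15)=1329 g(21,17)=210 g(21,19)=21 g(21,21)=1
t=22: g(22,-2)=149226 g(22,0)=385662 g(22,2)=476102 g(22,4)=422807 g(22,6)=293436 g(22,8)=163229 g(22,10)=73073 g(22,12)=26103 g(22,14)=7293 g(22,16)=1539 g(22,18)=231 g(22,20)=22 g(22,22)=1
t=23: g(23,-1)=534888 g(23,1)=861764 g(23,3)=898909 g(23,5)=716243 g(23,7)=456665 g(23,9)=236302 g(23,11)=99176 g(23,13)=33396 g(23,15)=8832 g(23,17)=1770 g(23,19)=253 g(23,21)=23 g(23,23)=1
t=24: g(24,-2)=534888 g(24,0)=1396652 g(24,2)=1760673 g(24,4)=1615152 g(24,6)=1172908 g(24,8)=692967 g(24,10)=335478 g(24,12)=132572 g(24,14)=42228 g(24,16)=10602 g(24,18)=2023 g(24,20)=276 g(24,22)=24 g(24,24)=1
t=25: g(25,-1)=1931540 g(25,1)=3157325 g(25,3)=3375825 g(25,5)=2788060 g(25,7)=1865875 g(25,9)=1028445 g(25,11)=468050 g(25,13)=174800 g(25,15)=52830 g(25,17)=12625 g(25,19)=2299 g(25,21)=300 g(25,23)=25 g(25,25)=1
t=26: g(26,-2)=1931540 g(26,0)=5088865 g(26,2)=6533150 g(26,4)=6163885 g(26,6)=4653935 g(26,8)=2894320 g(26,10)=1496495 g(26,12)=642850 g(26,14)=227630 g(26,16)=65455 g(26,18)=14924 g(26,20)=2599 g(26,22)=325 g(26,24)=26 g(26,26)=1
t=27: g(27,-1)=7020405 g(27,1)=11622015 g(27,3)=12697035 g(27,5)=10817820 g(27,7)=7548255 g(27,9)=4390815 g(27,11)=2139345 g(27,13)=870480 g(27,15)=293085 g(27,17)=80379 g(27,19)=17523 g(27,21)=2924 g(27,23)=351 g(27,25)=27 g(27,27)=1
t=28: g(28,-2)=7020405 g(28,0)=18642420 g(28,2)=24319050 g(28,4)=23514855 g(28,6)=18366075 g(28,8)=11939070 g(28,10)=6530160 g(28,12)=3009825 g(28,14)=1163565 g(28,16)=373464 g(28,18)=97902 g(28,20)=20447 g(28,22)=3275 g(28,24)=378 g(28,26)=28 g(28,28)=1
t=29: g(29,-1)=25662825 g(29,1)=42961470 g(29,3)=47833905 g(29,5)=41880930 g(29,7)=30305145 g(29,9)=18469230 g(29,11)=9539985 g(29,13)=4173390 g(29,15)=1537029 g(29,17)=471366 g(29,19)=118349 g(29,21)=23722 g(29,23)=3653 g(29,25)=406 g(29,27)=29 g(29,29)=1
t=30: g(30,-2)=25662825 g(30,0)=68624295 g(30,2)=90795375 g(30,4)=89714835 g(30,6)=72186075 g(30,8)=48774375 g(30,10)=28009215 g(30,12)=13713375 g(30,14)=5710419 g(30,16)=2008395 g(30,18)=589715 g(30,20)=142071 g(30,22)=27375 g(30,24)=4059 g(30,26)=435 g(30,28)=30 g(30,30)=1
Paths never hitting -3: Σ_s g(30,s) = 445962870
Paths hitting -3: 2^30 - 445962870 = 627778954
P = 627778954/1073741824 = 313889477/536870912

Answer: 313889477/536870912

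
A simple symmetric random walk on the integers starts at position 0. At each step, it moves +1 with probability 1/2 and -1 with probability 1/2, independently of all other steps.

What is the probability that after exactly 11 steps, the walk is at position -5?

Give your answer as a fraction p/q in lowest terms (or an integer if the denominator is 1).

To reach position -5 after 11 steps: need 3 steps of +1 and 8 of -1.
Favorable paths: C(11,3) = 165
Total paths: 2^11 = 2048
P = 165/2048 = 165/2048

Answer: 165/2048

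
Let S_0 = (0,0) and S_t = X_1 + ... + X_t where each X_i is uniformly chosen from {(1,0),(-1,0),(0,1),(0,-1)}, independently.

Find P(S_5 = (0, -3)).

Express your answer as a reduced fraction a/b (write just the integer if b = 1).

Answer: 25/1024

Derivation:
Let h be the number of horizontal steps (so 5-h are vertical). To end at (0,-3) need (h+0)/2 right-steps and ((5-h)-3)/2 up-steps.
Sum over h with 0 ≤ h ≤ 2, h ≡ 0 (mod 2), 5-h ≡ 1 (mod 2):
h=0: C(5,0)·C(0,0)·C(5,1) = 1·1·5 = 5
h=2: C(5,2)·C(2,1)·C(3,0) = 10·2·1 = 20
Total favorable: 25
Total paths: 4^5 = 1024
P = 25/1024 = 25/1024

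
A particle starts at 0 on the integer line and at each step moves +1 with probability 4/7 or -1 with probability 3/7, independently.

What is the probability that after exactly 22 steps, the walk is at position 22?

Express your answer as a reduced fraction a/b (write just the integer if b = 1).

Answer: 17592186044416/3909821048582988049

Derivation:
To reach position 22 after 22 steps: need 22 steps of +1 and 0 steps of -1.
Number of such sequences: C(22,22) = 1
Each has probability (4/7)^22 · (3/7)^0 = 17592186044416/3909821048582988049
P = 1 · 17592186044416/3909821048582988049 = 17592186044416/3909821048582988049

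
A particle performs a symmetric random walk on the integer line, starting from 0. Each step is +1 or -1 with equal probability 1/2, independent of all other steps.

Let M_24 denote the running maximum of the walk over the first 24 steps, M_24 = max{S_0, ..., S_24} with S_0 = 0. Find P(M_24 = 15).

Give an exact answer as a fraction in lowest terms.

Answer: 5313/8388608

Derivation:
Let M_24 = max(S_0,...,S_24). Use the reflection principle: for j ≥ 1, #{paths with M_24 ≥ j} = #{S_24 ≥ j} + #{S_24 ≥ j+1}.
By reflection, #{M_24 ≥ 15} = #{S_24 ≥ 15} + #{S_24 ≥ 16} = 12951 + 12951 = 25902.
#{M_24 ≥ 16} = #{S_24 ≥ 16} + #{S_24 ≥ 17} = 12951 + 2325 = 15276.
#{M_24 = 15} = 25902 - 15276 = 10626.
P(M_24 = 15) = 10626/16777216 = 5313/8388608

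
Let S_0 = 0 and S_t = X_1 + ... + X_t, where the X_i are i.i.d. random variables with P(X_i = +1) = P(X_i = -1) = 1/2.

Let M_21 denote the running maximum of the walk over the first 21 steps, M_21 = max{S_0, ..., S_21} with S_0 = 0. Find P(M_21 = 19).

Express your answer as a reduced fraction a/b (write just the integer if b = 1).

Let M_21 = max(S_0,...,S_21). Use the reflection principle: for j ≥ 1, #{paths with M_21 ≥ j} = #{S_21 ≥ j} + #{S_21 ≥ j+1}.
By reflection, #{M_21 ≥ 19} = #{S_21 ≥ 19} + #{S_21 ≥ 20} = 22 + 1 = 23.
#{M_21 ≥ 20} = #{S_21 ≥ 20} + #{S_21 ≥ 21} = 1 + 1 = 2.
#{M_21 = 19} = 23 - 2 = 21.
P(M_21 = 19) = 21/2097152 = 21/2097152

Answer: 21/2097152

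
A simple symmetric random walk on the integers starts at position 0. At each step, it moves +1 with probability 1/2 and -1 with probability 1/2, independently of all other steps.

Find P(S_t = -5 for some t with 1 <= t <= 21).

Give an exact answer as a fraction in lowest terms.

Count via complement. Let g(t,s) = #length-t paths at position s with S_1..S_t all ≠ -5.
g(t,s) = g(t-1,s-1) + g(t-1,s+1) for s ≠ -5; g(t,-5) = 0.
t=0: g(0,0)=1
t=1: g(1,-1)=1 g(1,1)=1
t=2: g(2,-2)=1 g(2,0)=2 g(2,2)=1
t=3: g(3,-3)=1 g(3,-1)=3 g(3,1)=3 g(3,3)=1
t=4: g(4,-4)=1 g(4,-2)=4 g(4,0)=6 g(4,2)=4 g(4,4)=1
t=5: g(5,-3)=5 g(5,-1)=10 g(5,1)=10 g(5,3)=5 g(5,5)=1
t=6: g(6,-4)=5 g(6,-2)=15 g(6,0)=20 g(6,2)=15 g(6,4)=6 g(6,6)=1
t=7: g(7,-3)=20 g(7,-1)=35 g(7,1)=35 g(7,3)=21 g(7,5)=7 g(7,7)=1
t=8: g(8,-4)=20 g(8,-2)=55 g(8,0)=70 g(8,2)=56 g(8,4)=28 g(8,6)=8 g(8,8)=1
t=9: g(9,-3)=75 g(9,-1)=125 g(9,1)=126 g(9,3)=84 g(9,5)=36 g(9,7)=9 g(9,9)=1
t=10: g(10,-4)=75 g(10,-2)=200 g(10,0)=251 g(10,2)=210 g(10,4)=120 g(10,6)=45 g(10,8)=10 g(10,10)=1
t=11: g(11,-3)=275 g(11,-1)=451 g(11,1)=461 g(11,3)=330 g(11,5)=165 g(11,7)=55 g(11,9)=11 g(11,11)=1
t=12: g(12,-4)=275 g(12,-2)=726 g(12,0)=912 g(12,2)=791 g(12,4)=495 g(12,6)=220 g(12,8)=66 g(12,10)=12 g(12,12)=1
t=13: g(13,-3)=1001 g(13,-1)=1638 g(13,1)=1703 g(13,3)=1286 g(13,5)=715 g(13,7)=286 g(13,9)=78 g(13,11)=13 g(13,13)=1
t=14: g(14,-4)=1001 g(14,-2)=2639 g(14,0)=3341 g(14,2)=2989 g(14,4)=2001 g(14,6)=1001 g(14,8)=364 g(14,10)=91 g(14,12)=14 g(14,14)=1
t=15: g(15,-3)=3640 g(15,-1)=5980 g(15,1)=6330 g(15,3)=4990 g(15,5)=3002 g(15,7)=1365 g(15,9)=455 g(15,11)=105 g(15,13)=15 g(15,15)=1
t=16: g(16,-4)=3640 g(16,-2)=9620 g(16,0)=12310 g(16,2)=11320 g(16,4)=7992 g(16,6)=4367 g(16,8)=1820 g(16,10)=560 g(16,12)=120 g(16,14)=16 g(16,16)=1
t=17: g(17,-3)=13260 g(17,-1)=21930 g(17,1)=23630 g(17,3)=19312 g(17,5)=12359 g(17,7)=6187 g(17,9)=2380 g(17,11)=680 g(17,13)=136 g(17,15)=17 g(17,17)=1
t=18: g(18,-4)=13260 g(18,-2)=35190 g(18,0)=45560 g(18,2)=42942 g(18,4)=31671 g(18,6)=18546 g(18,8)=8567 g(18,10)=3060 g(18,12)=816 g(18,14)=153 g(18,16)=18 g(18,18)=1
t=19: g(19,-3)=48450 g(19,-1)=80750 g(19,1)=88502 g(19,3)=74613 g(19,5)=50217 g(19,7)=27113 g(19,9)=11627 g(19,11)=3876 g(19,13)=969 g(19,15)=171 g(19,17)=19 g(19,19)=1
t=20: g(20,-4)=48450 g(20,-2)=129200 g(20,0)=169252 g(20,2)=163115 g(20,4)=124830 g(20,6)=77330 g(20,8)=38740 g(20,10)=15503 g(20,12)=4845 g(20,14)=1140 g(20,16)=190 g(20,18)=20 g(20,20)=1
t=21: g(21,-3)=177650 g(21,-1)=298452 g(21,1)=332367 g(21,3)=287945 g(21,5)=202160 g(21,7)=116070 g(21,9)=54243 g(21,11)=20348 g(21,13)=5985 g(21,15)=1330 g(21,17)=210 g(21,19)=21 g(21,21)=1
Paths never hitting -5: Σ_s g(21,s) = 1496782
Paths hitting -5: 2^21 - 1496782 = 600370
P = 600370/2097152 = 300185/1048576

Answer: 300185/1048576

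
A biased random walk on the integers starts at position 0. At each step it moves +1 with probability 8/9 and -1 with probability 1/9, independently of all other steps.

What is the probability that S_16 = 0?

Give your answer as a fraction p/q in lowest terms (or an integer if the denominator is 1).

To be at 0 after 16 steps: need exactly 8 steps of +1 and 8 of -1.
Number of such sequences: C(16,8) = 12870
Each has probability (8/9)^8 · (1/9)^8 = 16777216/1853020188851841
P = 12870 · 16777216/1853020188851841 = 23991418880/205891132094649

Answer: 23991418880/205891132094649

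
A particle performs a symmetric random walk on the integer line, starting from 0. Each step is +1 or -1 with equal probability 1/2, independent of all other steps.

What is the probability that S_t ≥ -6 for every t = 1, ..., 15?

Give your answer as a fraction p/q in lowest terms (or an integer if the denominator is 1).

Answer: 30251/32768

Derivation:
Let f(t,s) = #length-t paths at position s with S_1..S_t all ≥ -6.
f(t,s) = f(t-1,s-1) + f(t-1,s+1) for s ≥ -6; f(t,s) = 0 for s < -6.
t=0: f(0,0)=1
t=1: f(1,-1)=1 f(1,1)=1
t=2: f(2,-2)=1 f(2,0)=2 f(2,2)=1
t=3: f(3,-3)=1 f(3,-1)=3 f(3,1)=3 f(3,3)=1
t=4: f(4,-4)=1 f(4,-2)=4 f(4,0)=6 f(4,2)=4 f(4,4)=1
t=5: f(5,-5)=1 f(5,-3)=5 f(5,-1)=10 f(5,1)=10 f(5,3)=5 f(5,5)=1
t=6: f(6,-6)=1 f(6,-4)=6 f(6,-2)=15 f(6,0)=20 f(6,2)=15 f(6,4)=6 f(6,6)=1
t=7: f(7,-5)=7 f(7,-3)=21 f(7,-1)=35 f(7,1)=35 f(7,3)=21 f(7,5)=7 f(7,7)=1
t=8: f(8,-6)=7 f(8,-4)=28 f(8,-2)=56 f(8,0)=70 f(8,2)=56 f(8,4)=28 f(8,6)=8 f(8,8)=1
t=9: f(9,-5)=35 f(9,-3)=84 f(9,-1)=126 f(9,1)=126 f(9,3)=84 f(9,5)=36 f(9,7)=9 f(9,9)=1
t=10: f(10,-6)=35 f(10,-4)=119 f(10,-2)=210 f(10,0)=252 f(10,2)=210 f(10,4)=120 f(10,6)=45 f(10,8)=10 f(10,10)=1
t=11: f(11,-5)=154 f(11,-3)=329 f(11,-1)=462 f(11,1)=462 f(11,3)=330 f(11,5)=165 f(11,7)=55 f(11,9)=11 f(11,11)=1
t=12: f(12,-6)=154 f(12,-4)=483 f(12,-2)=791 f(12,0)=924 f(12,2)=792 f(12,4)=495 f(12,6)=220 f(12,8)=66 f(12,10)=12 f(12,12)=1
t=13: f(13,-5)=637 f(13,-3)=1274 f(13,-1)=1715 f(13,1)=1716 f(13,3)=1287 f(13,5)=715 f(13,7)=286 f(13,9)=78 f(13,11)=13 f(13,13)=1
t=14: f(14,-6)=637 f(14,-4)=1911 f(14,-2)=2989 f(14,0)=3431 f(14,2)=3003 f(14,4)=2002 f(14,6)=1001 f(14,8)=364 f(14,10)=91 f(14,12)=14 f(14,14)=1
t=15: f(15,-5)=2548 f(15,-3)=4900 f(15,-1)=6420 f(15,1)=6434 f(15,3)=5005 f(15,5)=3003 f(15,7)=1365 f(15,9)=455 f(15,11)=105 f(15,13)=15 f(15,15)=1
Σ_s f(15,s) = 30251
P = 30251/32768 = 30251/32768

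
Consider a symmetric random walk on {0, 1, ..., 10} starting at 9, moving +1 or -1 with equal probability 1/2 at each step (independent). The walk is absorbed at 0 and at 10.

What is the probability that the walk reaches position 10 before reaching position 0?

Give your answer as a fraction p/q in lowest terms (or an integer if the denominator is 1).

Answer: 9/10

Derivation:
Symmetric walk (p = 1/2): the harmonic-function argument gives P(hit 10 before 0 | start at 9) = a/N.
P = 9/10 = 9/10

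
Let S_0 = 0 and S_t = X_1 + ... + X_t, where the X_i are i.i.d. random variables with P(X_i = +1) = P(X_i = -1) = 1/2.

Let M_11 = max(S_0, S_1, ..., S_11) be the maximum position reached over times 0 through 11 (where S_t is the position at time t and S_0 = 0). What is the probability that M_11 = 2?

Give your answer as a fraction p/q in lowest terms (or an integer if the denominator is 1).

Answer: 165/1024

Derivation:
Let M_11 = max(S_0,...,S_11). Use the reflection principle: for j ≥ 1, #{paths with M_11 ≥ j} = #{S_11 ≥ j} + #{S_11 ≥ j+1}.
By reflection, #{M_11 ≥ 2} = #{S_11 ≥ 2} + #{S_11 ≥ 3} = 562 + 562 = 1124.
#{M_11 ≥ 3} = #{S_11 ≥ 3} + #{S_11 ≥ 4} = 562 + 232 = 794.
#{M_11 = 2} = 1124 - 794 = 330.
P(M_11 = 2) = 330/2048 = 165/1024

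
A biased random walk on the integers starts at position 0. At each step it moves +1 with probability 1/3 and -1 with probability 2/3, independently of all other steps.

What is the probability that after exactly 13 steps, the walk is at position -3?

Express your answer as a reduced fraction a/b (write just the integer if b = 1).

Answer: 36608/177147

Derivation:
To reach position -3 after 13 steps: need 5 steps of +1 and 8 steps of -1.
Number of such sequences: C(13,5) = 1287
Each has probability (1/3)^5 · (2/3)^8 = 256/1594323
P = 1287 · 256/1594323 = 36608/177147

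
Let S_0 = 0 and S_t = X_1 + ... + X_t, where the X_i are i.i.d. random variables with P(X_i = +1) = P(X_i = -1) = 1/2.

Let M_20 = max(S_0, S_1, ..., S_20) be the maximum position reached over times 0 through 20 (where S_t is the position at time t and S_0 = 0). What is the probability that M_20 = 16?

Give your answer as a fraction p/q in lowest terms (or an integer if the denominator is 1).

Let M_20 = max(S_0,...,S_20). Use the reflection principle: for j ≥ 1, #{paths with M_20 ≥ j} = #{S_20 ≥ j} + #{S_20 ≥ j+1}.
By reflection, #{M_20 ≥ 16} = #{S_20 ≥ 16} + #{S_20 ≥ 17} = 211 + 21 = 232.
#{M_20 ≥ 17} = #{S_20 ≥ 17} + #{S_20 ≥ 18} = 21 + 21 = 42.
#{M_20 = 16} = 232 - 42 = 190.
P(M_20 = 16) = 190/1048576 = 95/524288

Answer: 95/524288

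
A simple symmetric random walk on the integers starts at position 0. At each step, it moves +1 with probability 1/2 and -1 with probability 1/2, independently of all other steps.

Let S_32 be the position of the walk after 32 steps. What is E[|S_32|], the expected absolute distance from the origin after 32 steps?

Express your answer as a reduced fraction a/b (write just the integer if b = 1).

S_32 takes values m ≡ 0 (mod 2) with |m| ≤ 32; P(S_32=m) = C(32,(32+m)/2)/2^32.
Total paths: 2^32 = 4294967296
Distribution: P(S=-32)=1/4294967296, P(S=-30)=32/4294967296, P(S=-28)=496/4294967296, P(S=-26)=4960/4294967296, P(S=-24)=35960/4294967296, P(S=-22)=201376/4294967296, P(S=-20)=906192/4294967296, P(S=-18)=3365856/4294967296, P(S=-16)=10518300/4294967296, P(S=-14)=28048800/4294967296, P(S=-12)=64512240/4294967296, P(S=-10)=129024480/4294967296, P(S=-8)=225792840/4294967296, P(S=-6)=347373600/4294967296, P(S=-4)=471435600/4294967296, P(S=-2)=565722720/4294967296, P(S=0)=601080390/4294967296, P(S=2)=565722720/4294967296, P(S=4)=471435600/4294967296, P(S=6)=347373600/4294967296, P(S=8)=225792840/4294967296, P(S=10)=129024480/4294967296, P(S=12)=64512240/4294967296, P(S=14)=28048800/4294967296, P(S=16)=10518300/4294967296, P(S=18)=3365856/4294967296, P(S=20)=906192/4294967296, P(S=22)=201376/4294967296, P(S=24)=35960/4294967296, P(S=26)=4960/4294967296, P(S=28)=496/4294967296, P(S=30)=32/4294967296, P(S=32)=1/4294967296
E[|S_32|] = Σ_m |m|·P(S_32=m) = 19234572480/4294967296 = 300540195/67108864

Answer: 300540195/67108864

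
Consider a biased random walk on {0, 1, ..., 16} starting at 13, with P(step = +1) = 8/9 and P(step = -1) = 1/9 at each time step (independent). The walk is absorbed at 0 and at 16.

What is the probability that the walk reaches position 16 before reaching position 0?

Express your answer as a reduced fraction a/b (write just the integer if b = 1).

Biased walk: p = 8/9, q = 1/9, r = q/p = 1/8
Gambler's ruin: P(hit 16 before 0 | start at 13) = (1 - r^a)/(1 - r^N)
r^13 = 1/549755813888; r^16 = 1/281474976710656
P = (1 - 1/549755813888) / (1 - 1/281474976710656) = 549755813887/549755813888 / 281474976710655/281474976710656 = 40210710958592/40210710958665

Answer: 40210710958592/40210710958665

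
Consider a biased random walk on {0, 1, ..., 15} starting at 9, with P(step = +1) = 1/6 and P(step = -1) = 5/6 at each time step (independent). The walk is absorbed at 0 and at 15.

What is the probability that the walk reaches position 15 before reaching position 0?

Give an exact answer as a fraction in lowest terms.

Biased walk: p = 1/6, q = 5/6, r = q/p = 5
Gambler's ruin: P(hit 15 before 0 | start at 9) = (1 - r^a)/(1 - r^N)
r^9 = 1953125; r^15 = 30517578125
P = (1 - 1953125) / (1 - 30517578125) = -1953124 / -30517578124 = 15751/246109501

Answer: 15751/246109501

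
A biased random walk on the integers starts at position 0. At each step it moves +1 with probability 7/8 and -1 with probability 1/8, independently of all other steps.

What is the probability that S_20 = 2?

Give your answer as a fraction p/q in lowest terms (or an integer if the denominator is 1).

Answer: 41513974969285/144115188075855872

Derivation:
To reach position 2 after 20 steps: need 11 steps of +1 and 9 steps of -1.
Number of such sequences: C(20,11) = 167960
Each has probability (7/8)^11 · (1/8)^9 = 1977326743/1152921504606846976
P = 167960 · 1977326743/1152921504606846976 = 41513974969285/144115188075855872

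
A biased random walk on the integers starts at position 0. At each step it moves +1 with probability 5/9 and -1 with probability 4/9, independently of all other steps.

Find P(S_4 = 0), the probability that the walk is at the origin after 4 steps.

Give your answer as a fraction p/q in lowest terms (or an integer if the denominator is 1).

Answer: 800/2187

Derivation:
To be at 0 after 4 steps: need exactly 2 steps of +1 and 2 of -1.
Number of such sequences: C(4,2) = 6
Each has probability (5/9)^2 · (4/9)^2 = 400/6561
P = 6 · 400/6561 = 800/2187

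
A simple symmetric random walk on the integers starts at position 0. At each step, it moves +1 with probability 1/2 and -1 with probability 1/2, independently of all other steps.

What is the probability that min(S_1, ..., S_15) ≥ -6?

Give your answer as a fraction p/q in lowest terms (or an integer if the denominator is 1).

Answer: 30251/32768

Derivation:
Let f(t,s) = #length-t paths at position s with S_1..S_t all ≥ -6.
f(t,s) = f(t-1,s-1) + f(t-1,s+1) for s ≥ -6; f(t,s) = 0 for s < -6.
t=0: f(0,0)=1
t=1: f(1,-1)=1 f(1,1)=1
t=2: f(2,-2)=1 f(2,0)=2 f(2,2)=1
t=3: f(3,-3)=1 f(3,-1)=3 f(3,1)=3 f(3,3)=1
t=4: f(4,-4)=1 f(4,-2)=4 f(4,0)=6 f(4,2)=4 f(4,4)=1
t=5: f(5,-5)=1 f(5,-3)=5 f(5,-1)=10 f(5,1)=10 f(5,3)=5 f(5,5)=1
t=6: f(6,-6)=1 f(6,-4)=6 f(6,-2)=15 f(6,0)=20 f(6,2)=15 f(6,4)=6 f(6,6)=1
t=7: f(7,-5)=7 f(7,-3)=21 f(7,-1)=35 f(7,1)=35 f(7,3)=21 f(7,5)=7 f(7,7)=1
t=8: f(8,-6)=7 f(8,-4)=28 f(8,-2)=56 f(8,0)=70 f(8,2)=56 f(8,4)=28 f(8,6)=8 f(8,8)=1
t=9: f(9,-5)=35 f(9,-3)=84 f(9,-1)=126 f(9,1)=126 f(9,3)=84 f(9,5)=36 f(9,7)=9 f(9,9)=1
t=10: f(10,-6)=35 f(10,-4)=119 f(10,-2)=210 f(10,0)=252 f(10,2)=210 f(10,4)=120 f(10,6)=45 f(10,8)=10 f(10,10)=1
t=11: f(11,-5)=154 f(11,-3)=329 f(11,-1)=462 f(11,1)=462 f(11,3)=330 f(11,5)=165 f(11,7)=55 f(11,9)=11 f(11,11)=1
t=12: f(12,-6)=154 f(12,-4)=483 f(12,-2)=791 f(12,0)=924 f(12,2)=792 f(12,4)=495 f(12,6)=220 f(12,8)=66 f(12,10)=12 f(12,12)=1
t=13: f(13,-5)=637 f(13,-3)=1274 f(13,-1)=1715 f(13,1)=1716 f(13,3)=1287 f(13,5)=715 f(13,7)=286 f(13,9)=78 f(13,11)=13 f(13,13)=1
t=14: f(14,-6)=637 f(14,-4)=1911 f(14,-2)=2989 f(14,0)=3431 f(14,2)=3003 f(14,4)=2002 f(14,6)=1001 f(14,8)=364 f(14,10)=91 f(14,12)=14 f(14,14)=1
t=15: f(15,-5)=2548 f(15,-3)=4900 f(15,-1)=6420 f(15,1)=6434 f(15,3)=5005 f(15,5)=3003 f(15,7)=1365 f(15,9)=455 f(15,11)=105 f(15,13)=15 f(15,15)=1
Σ_s f(15,s) = 30251
P = 30251/32768 = 30251/32768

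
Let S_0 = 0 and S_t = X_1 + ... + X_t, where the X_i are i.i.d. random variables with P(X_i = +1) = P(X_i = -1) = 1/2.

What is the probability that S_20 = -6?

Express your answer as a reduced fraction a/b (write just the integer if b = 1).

To reach position -6 after 20 steps: need 7 steps of +1 and 13 of -1.
Favorable paths: C(20,7) = 77520
Total paths: 2^20 = 1048576
P = 77520/1048576 = 4845/65536

Answer: 4845/65536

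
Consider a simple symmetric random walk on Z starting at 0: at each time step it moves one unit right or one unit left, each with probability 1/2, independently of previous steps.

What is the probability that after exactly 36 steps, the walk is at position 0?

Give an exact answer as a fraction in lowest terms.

Answer: 2268783825/17179869184

Derivation:
To return to 0 after 36 steps: need exactly 18 steps of +1 and 18 of -1.
Favorable paths: C(36,18) = 9075135300
Total paths: 2^36 = 68719476736
P = 9075135300/68719476736 = 2268783825/17179869184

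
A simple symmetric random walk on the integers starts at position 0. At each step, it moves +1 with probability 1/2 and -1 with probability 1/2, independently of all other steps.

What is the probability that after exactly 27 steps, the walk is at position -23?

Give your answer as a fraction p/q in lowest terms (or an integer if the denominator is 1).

To reach position -23 after 27 steps: need 2 steps of +1 and 25 of -1.
Favorable paths: C(27,2) = 351
Total paths: 2^27 = 134217728
P = 351/134217728 = 351/134217728

Answer: 351/134217728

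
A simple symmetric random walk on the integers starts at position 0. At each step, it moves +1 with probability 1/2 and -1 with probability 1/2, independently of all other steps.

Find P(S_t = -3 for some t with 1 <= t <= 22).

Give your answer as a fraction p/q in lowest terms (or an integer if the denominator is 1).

Answer: 548895/1048576

Derivation:
Count via complement. Let g(t,s) = #length-t paths at position s with S_1..S_t all ≠ -3.
g(t,s) = g(t-1,s-1) + g(t-1,s+1) for s ≠ -3; g(t,-3) = 0.
t=0: g(0,0)=1
t=1: g(1,-1)=1 g(1,1)=1
t=2: g(2,-2)=1 g(2,0)=2 g(2,2)=1
t=3: g(3,-1)=3 g(3,1)=3 g(3,3)=1
t=4: g(4,-2)=3 g(4,0)=6 g(4,2)=4 g(4,4)=1
t=5: g(5,-1)=9 g(5,1)=10 g(5,3)=5 g(5,5)=1
t=6: g(6,-2)=9 g(6,0)=19 g(6,2)=15 g(6,4)=6 g(6,6)=1
t=7: g(7,-1)=28 g(7,1)=34 g(7,3)=21 g(7,5)=7 g(7,7)=1
t=8: g(8,-2)=28 g(8,0)=62 g(8,2)=55 g(8,4)=28 g(8,6)=8 g(8,8)=1
t=9: g(9,-1)=90 g(9,1)=117 g(9,3)=83 g(9,5)=36 g(9,7)=9 g(9,9)=1
t=10: g(10,-2)=90 g(10,0)=207 g(10,2)=200 g(10,4)=119 g(10,6)=45 g(10,8)=10 g(10,10)=1
t=11: g(11,-1)=297 g(11,1)=407 g(11,3)=319 g(11,5)=164 g(11,7)=55 g(11,9)=11 g(11,11)=1
t=12: g(12,-2)=297 g(12,0)=704 g(12,2)=726 g(12,4)=483 g(12,6)=219 g(12,8)=66 g(12,10)=12 g(12,12)=1
t=13: g(13,-1)=1001 g(13,1)=1430 g(13,3)=1209 g(13,5)=702 g(13,7)=285 g(13,9)=78 g(13,11)=13 g(13,13)=1
t=14: g(14,-2)=1001 g(14,0)=2431 g(14,2)=2639 g(14,4)=1911 g(14,6)=987 g(14,8)=363 g(14,10)=91 g(14,12)=14 g(14,14)=1
t=15: g(15,-1)=3432 g(15,1)=5070 g(15,3)=4550 g(15,5)=2898 g(15,7)=1350 g(15,9)=454 g(15,11)=105 g(15,13)=15 g(15,15)=1
t=16: g(16,-2)=3432 g(16,0)=8502 g(16,2)=9620 g(16,4)=7448 g(16,6)=4248 g(16,8)=1804 g(16,10)=559 g(16,12)=120 g(16,14)=16 g(16,16)=1
t=17: g(17,-1)=11934 g(17,1)=18122 g(17,3)=17068 g(17,5)=11696 g(17,7)=6052 g(17,9)=2363 g(17,11)=679 g(17,13)=136 g(17,15)=17 g(17,17)=1
t=18: g(18,-2)=11934 g(18,0)=30056 g(18,2)=35190 g(18,4)=28764 g(18,6)=17748 g(18,8)=8415 g(18,10)=3042 g(18,12)=815 g(18,14)=153 g(18,16)=18 g(18,18)=1
t=19: g(19,-1)=41990 g(19,1)=65246 g(19,3)=63954 g(19,5)=46512 g(19,7)=26163 g(19,9)=11457 g(19,11)=3857 g(19,13)=968 g(19,15)=171 g(19,17)=19 g(19,19)=1
t=20: g(20,-2)=41990 g(20,0)=107236 g(20,2)=129200 g(20,4)=110466 g(20,6)=72675 g(20,8)=37620 g(20,10)=15314 g(20,12)=4825 g(20,14)=1139 g(20,16)=190 g(20,18)=20 g(20,20)=1
t=21: g(21,-1)=149226 g(21,1)=236436 g(21,3)=239666 g(21,5)=183141 g(21,7)=110295 g(21,9)=52934 g(21,11)=20139 g(21,13)=5964 g(21,15)=1329 g(21,17)=210 g(21,19)=21 g(21,21)=1
t=22: g(22,-2)=149226 g(22,0)=385662 g(22,2)=476102 g(22,4)=422807 g(22,6)=293436 g(22,8)=163229 g(22,10)=73073 g(22,12)=26103 g(22,14)=7293 g(22,16)=1539 g(22,18)=231 g(22,20)=22 g(22,22)=1
Paths never hitting -3: Σ_s g(22,s) = 1998724
Paths hitting -3: 2^22 - 1998724 = 2195580
P = 2195580/4194304 = 548895/1048576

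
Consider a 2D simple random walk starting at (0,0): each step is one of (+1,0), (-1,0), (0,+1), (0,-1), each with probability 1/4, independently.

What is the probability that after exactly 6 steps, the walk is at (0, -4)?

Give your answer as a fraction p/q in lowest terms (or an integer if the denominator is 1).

Let h be the number of horizontal steps (so 6-h are vertical). To end at (0,-4) need (h+0)/2 right-steps and ((6-h)-4)/2 up-steps.
Sum over h with 0 ≤ h ≤ 2, h ≡ 0 (mod 2), 6-h ≡ 0 (mod 2):
h=0: C(6,0)·C(0,0)·C(6,1) = 1·1·6 = 6
h=2: C(6,2)·C(2,1)·C(4,0) = 15·2·1 = 30
Total favorable: 36
Total paths: 4^6 = 4096
P = 36/4096 = 9/1024

Answer: 9/1024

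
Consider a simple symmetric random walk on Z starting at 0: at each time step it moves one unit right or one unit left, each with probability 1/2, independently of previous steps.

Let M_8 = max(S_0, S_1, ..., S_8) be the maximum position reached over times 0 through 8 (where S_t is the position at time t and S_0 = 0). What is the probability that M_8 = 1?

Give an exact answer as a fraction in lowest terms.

Let M_8 = max(S_0,...,S_8). Use the reflection principle: for j ≥ 1, #{paths with M_8 ≥ j} = #{S_8 ≥ j} + #{S_8 ≥ j+1}.
By reflection, #{M_8 ≥ 1} = #{S_8 ≥ 1} + #{S_8 ≥ 2} = 93 + 93 = 186.
#{M_8 ≥ 2} = #{S_8 ≥ 2} + #{S_8 ≥ 3} = 93 + 37 = 130.
#{M_8 = 1} = 186 - 130 = 56.
P(M_8 = 1) = 56/256 = 7/32

Answer: 7/32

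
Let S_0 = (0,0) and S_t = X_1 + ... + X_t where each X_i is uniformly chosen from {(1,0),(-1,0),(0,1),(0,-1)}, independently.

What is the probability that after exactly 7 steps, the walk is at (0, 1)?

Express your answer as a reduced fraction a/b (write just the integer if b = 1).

Answer: 1225/16384

Derivation:
Let h be the number of horizontal steps (so 7-h are vertical). To end at (0,1) need (h+0)/2 right-steps and ((7-h)+1)/2 up-steps.
Sum over h with 0 ≤ h ≤ 6, h ≡ 0 (mod 2), 7-h ≡ 1 (mod 2):
h=0: C(7,0)·C(0,0)·C(7,4) = 1·1·35 = 35
h=2: C(7,2)·C(2,1)·C(5,3) = 21·2·10 = 420
h=4: C(7,4)·C(4,2)·C(3,2) = 35·6·3 = 630
h=6: C(7,6)·C(6,3)·C(1,1) = 7·20·1 = 140
Total favorable: 1225
Total paths: 4^7 = 16384
P = 1225/16384 = 1225/16384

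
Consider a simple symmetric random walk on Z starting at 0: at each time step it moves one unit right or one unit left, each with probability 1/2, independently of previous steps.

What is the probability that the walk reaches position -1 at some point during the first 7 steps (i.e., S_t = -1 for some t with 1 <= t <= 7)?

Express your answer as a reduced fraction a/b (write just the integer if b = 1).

Answer: 93/128

Derivation:
Count via complement. Let g(t,s) = #length-t paths at position s with S_1..S_t all ≠ -1.
g(t,s) = g(t-1,s-1) + g(t-1,s+1) for s ≠ -1; g(t,-1) = 0.
t=0: g(0,0)=1
t=1: g(1,1)=1
t=2: g(2,0)=1 g(2,2)=1
t=3: g(3,1)=2 g(3,3)=1
t=4: g(4,0)=2 g(4,2)=3 g(4,4)=1
t=5: g(5,1)=5 g(5,3)=4 g(5,5)=1
t=6: g(6,0)=5 g(6,2)=9 g(6,4)=5 g(6,6)=1
t=7: g(7,1)=14 g(7,3)=14 g(7,5)=6 g(7,7)=1
Paths never hitting -1: Σ_s g(7,s) = 35
Paths hitting -1: 2^7 - 35 = 93
P = 93/128 = 93/128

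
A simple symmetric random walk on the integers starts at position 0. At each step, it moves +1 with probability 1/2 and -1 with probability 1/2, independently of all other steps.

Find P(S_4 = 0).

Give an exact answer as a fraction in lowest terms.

Answer: 3/8

Derivation:
To reach position 0 after 4 steps: need 2 steps of +1 and 2 of -1.
Favorable paths: C(4,2) = 6
Total paths: 2^4 = 16
P = 6/16 = 3/8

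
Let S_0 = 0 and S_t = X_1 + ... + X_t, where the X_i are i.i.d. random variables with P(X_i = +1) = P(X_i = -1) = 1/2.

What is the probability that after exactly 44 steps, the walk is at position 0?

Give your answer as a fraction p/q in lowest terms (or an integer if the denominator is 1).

Answer: 263012370465/2199023255552

Derivation:
To return to 0 after 44 steps: need exactly 22 steps of +1 and 22 of -1.
Favorable paths: C(44,22) = 2104098963720
Total paths: 2^44 = 17592186044416
P = 2104098963720/17592186044416 = 263012370465/2199023255552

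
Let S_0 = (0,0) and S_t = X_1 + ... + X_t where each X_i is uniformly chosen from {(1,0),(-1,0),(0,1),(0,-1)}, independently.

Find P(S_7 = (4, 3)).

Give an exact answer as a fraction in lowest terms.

Let h be the number of horizontal steps (so 7-h are vertical). To end at (4,3) need (h+4)/2 right-steps and ((7-h)+3)/2 up-steps.
Sum over h with 4 ≤ h ≤ 4, h ≡ 0 (mod 2), 7-h ≡ 1 (mod 2):
h=4: C(7,4)·C(4,4)·C(3,3) = 35·1·1 = 35
Total favorable: 35
Total paths: 4^7 = 16384
P = 35/16384 = 35/16384

Answer: 35/16384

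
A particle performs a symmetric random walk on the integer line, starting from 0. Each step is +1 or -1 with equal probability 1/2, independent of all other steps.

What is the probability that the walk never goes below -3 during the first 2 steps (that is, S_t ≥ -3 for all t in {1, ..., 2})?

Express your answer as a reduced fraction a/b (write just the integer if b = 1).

Let f(t,s) = #length-t paths at position s with S_1..S_t all ≥ -3.
f(t,s) = f(t-1,s-1) + f(t-1,s+1) for s ≥ -3; f(t,s) = 0 for s < -3.
t=0: f(0,0)=1
t=1: f(1,-1)=1 f(1,1)=1
t=2: f(2,-2)=1 f(2,0)=2 f(2,2)=1
Σ_s f(2,s) = 4
P = 4/4 = 1

Answer: 1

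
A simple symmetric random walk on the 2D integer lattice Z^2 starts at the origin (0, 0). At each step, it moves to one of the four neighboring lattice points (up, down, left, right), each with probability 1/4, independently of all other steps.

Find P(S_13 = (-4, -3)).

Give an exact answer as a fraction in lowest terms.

Let h be the number of horizontal steps (so 13-h are vertical). To end at (-4,-3) need (h-4)/2 right-steps and ((13-h)-3)/2 up-steps.
Sum over h with 4 ≤ h ≤ 10, h ≡ 0 (mod 2), 13-h ≡ 1 (mod 2):
h=4: C(13,4)·C(4,0)·C(9,3) = 715·1·84 = 60060
h=6: C(13,6)·C(6,1)·C(7,2) = 1716·6·21 = 216216
h=8: C(13,8)·C(8,2)·C(5,1) = 1287·28·5 = 180180
h=10: C(13,10)·C(10,3)·C(3,0) = 286·120·1 = 34320
Total favorable: 490776
Total paths: 4^13 = 67108864
P = 490776/67108864 = 61347/8388608

Answer: 61347/8388608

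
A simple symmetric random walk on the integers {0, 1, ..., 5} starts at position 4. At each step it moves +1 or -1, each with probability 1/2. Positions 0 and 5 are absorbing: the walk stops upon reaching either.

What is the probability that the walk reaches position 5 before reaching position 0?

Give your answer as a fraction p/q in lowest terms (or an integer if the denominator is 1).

Answer: 4/5

Derivation:
Symmetric walk (p = 1/2): the harmonic-function argument gives P(hit 5 before 0 | start at 4) = a/N.
P = 4/5 = 4/5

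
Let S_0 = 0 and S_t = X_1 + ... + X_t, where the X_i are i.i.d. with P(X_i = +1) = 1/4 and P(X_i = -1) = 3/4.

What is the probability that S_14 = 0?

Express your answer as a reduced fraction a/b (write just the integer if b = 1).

Answer: 938223/33554432

Derivation:
To be at 0 after 14 steps: need exactly 7 steps of +1 and 7 of -1.
Number of such sequences: C(14,7) = 3432
Each has probability (1/4)^7 · (3/4)^7 = 2187/268435456
P = 3432 · 2187/268435456 = 938223/33554432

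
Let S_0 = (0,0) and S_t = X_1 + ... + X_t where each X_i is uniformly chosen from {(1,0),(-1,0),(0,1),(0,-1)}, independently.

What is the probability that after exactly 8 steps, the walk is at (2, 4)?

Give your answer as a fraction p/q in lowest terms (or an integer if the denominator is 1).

Let h be the number of horizontal steps (so 8-h are vertical). To end at (2,4) need (h+2)/2 right-steps and ((8-h)+4)/2 up-steps.
Sum over h with 2 ≤ h ≤ 4, h ≡ 0 (mod 2), 8-h ≡ 0 (mod 2):
h=2: C(8,2)·C(2,2)·C(6,5) = 28·1·6 = 168
h=4: C(8,4)·C(4,3)·C(4,4) = 70·4·1 = 280
Total favorable: 448
Total paths: 4^8 = 65536
P = 448/65536 = 7/1024

Answer: 7/1024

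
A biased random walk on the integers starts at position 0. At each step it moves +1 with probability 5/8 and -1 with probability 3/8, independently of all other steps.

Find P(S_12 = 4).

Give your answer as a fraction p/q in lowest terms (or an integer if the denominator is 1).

Answer: 15662109375/68719476736

Derivation:
To reach position 4 after 12 steps: need 8 steps of +1 and 4 steps of -1.
Number of such sequences: C(12,8) = 495
Each has probability (5/8)^8 · (3/8)^4 = 31640625/68719476736
P = 495 · 31640625/68719476736 = 15662109375/68719476736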